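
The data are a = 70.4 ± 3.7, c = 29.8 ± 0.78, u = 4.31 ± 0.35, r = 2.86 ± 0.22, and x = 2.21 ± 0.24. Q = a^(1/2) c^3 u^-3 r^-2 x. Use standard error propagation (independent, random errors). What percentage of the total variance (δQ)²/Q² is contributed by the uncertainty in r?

23.3%

(δQ/Q)² = (½·δa/a)² + (3·δc/c)² + (-3·δu/u)² + (-2·δr/r)² + (1·δx/x)²
  a term: (0.5×0.0526)² = 0.000691
  c term: (3×0.0262)² = 0.00617
  u term: (-3×0.0812)² = 0.0594
  r term: (-2×0.0769)² = 0.0237
  x term: (1×0.109)² = 0.0118
Total = 0.102. Share from r = 0.0237/0.102 = 0.233.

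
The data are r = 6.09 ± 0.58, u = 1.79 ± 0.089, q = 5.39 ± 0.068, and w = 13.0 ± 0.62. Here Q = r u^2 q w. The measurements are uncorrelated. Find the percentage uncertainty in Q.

14.6%

Relative error in a monomial: (δQ/Q)² = Σ (nᵢ · δxᵢ/xᵢ)².
  (1·δr/r)² = (1×0.0952)² = 0.00907;  (2·δu/u)² = (2×0.0497)² = 0.00989;  (1·δq/q)² = (1×0.0126)² = 0.000159;  (1·δw/w)² = (1×0.0477)² = 0.00227
δQ/Q = √(0.0214) = 0.146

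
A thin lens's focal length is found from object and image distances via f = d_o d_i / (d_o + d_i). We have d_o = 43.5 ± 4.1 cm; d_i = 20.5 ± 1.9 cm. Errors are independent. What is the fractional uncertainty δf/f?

∂f/∂d_o = (d_i/(d_o+d_i))² = 0.103;  ∂f/∂d_i = (d_o/(d_o+d_i))² = 0.462
δf = √((∂f/∂d_o · δd_o)² + (∂f/∂d_i · δd_i)²) = √(0.177 + 0.770) = 0.973 cm
f = 13.9 cm, so δf/f = 0.973/13.9 = 0.0699.

0.0699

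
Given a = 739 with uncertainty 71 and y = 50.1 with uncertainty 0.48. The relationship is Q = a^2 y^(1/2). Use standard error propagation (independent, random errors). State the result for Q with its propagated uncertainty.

Products/powers → add relative errors in quadrature, weighted by exponent:
  (2·δa/a)² = (2×0.0961)² = 0.0369;  (½·δy/y)² = (0.5×0.00958)² = 2.29e-05
δQ/Q = √(0.0369) = 0.192
Q = 3.87e+06, so δQ = 0.192 × 3.87e+06 = 7.43e+05.

(3.87 ± 0.743) × 10^6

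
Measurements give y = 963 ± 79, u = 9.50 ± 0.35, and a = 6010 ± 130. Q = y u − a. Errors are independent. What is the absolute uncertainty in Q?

833

Let p = y·u = 9150. δp/p = √((1·δy/y)² + (1·δu/u)²) = √(0.00673 + 0.00136) = 0.0899, so δp = 823.
Q = p − a: δQ = √(δp² + δa²) = √(6.77e+05 + 16900) = 833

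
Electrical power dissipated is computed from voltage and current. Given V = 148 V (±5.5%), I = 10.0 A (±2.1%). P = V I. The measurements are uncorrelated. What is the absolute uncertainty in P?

87.1 W

For a monomial P ∝ V, I, fractional errors add in quadrature:
  (1·δV/V)² = (1×0.0550)² = 0.00303;  (1·δI/I)² = (1×0.0210)² = 0.000441
δP/P = √(0.00347) = 0.0589
P = 1480 W, so δP = 0.0589 × 1480 = 87.1 W.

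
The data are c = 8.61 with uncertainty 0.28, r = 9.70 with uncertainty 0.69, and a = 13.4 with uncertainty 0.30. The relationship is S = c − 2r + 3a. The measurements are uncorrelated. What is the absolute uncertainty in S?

S is a linear combination, so absolute uncertainties add in quadrature:
  (δc)² = 0.0784;  (2·δr)² = 1.90;  (3·δa)² = 0.810
δS = √(2.79) = 1.67

1.67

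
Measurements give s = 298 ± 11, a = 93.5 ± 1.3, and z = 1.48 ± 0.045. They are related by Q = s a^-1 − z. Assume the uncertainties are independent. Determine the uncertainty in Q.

Let p = s·a^-1 = 3.19. δp/p = √((1·δs/s)² + (-1·δa/a)²) = √(0.00136 + 0.000193) = 0.0394, so δp = 0.126.
Q = p − z: δQ = √(δp² + δz²) = √(0.0158 + 0.00202) = 0.134

0.134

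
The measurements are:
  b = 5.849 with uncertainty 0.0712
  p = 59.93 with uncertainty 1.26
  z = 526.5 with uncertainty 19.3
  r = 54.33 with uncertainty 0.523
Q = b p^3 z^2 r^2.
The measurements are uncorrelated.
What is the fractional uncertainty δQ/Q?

0.0994

For a monomial Q ∝ b, p^3, z^2, r^2, fractional errors add in quadrature:
  (1·δb/b)² = (1×0.0122)² = 0.000148;  (3·δp/p)² = (3×0.0210)² = 0.00398;  (2·δz/z)² = (2×0.0367)² = 0.00537;  (2·δr/r)² = (2×0.00963)² = 0.000371
δQ/Q = √(0.00987) = 0.0994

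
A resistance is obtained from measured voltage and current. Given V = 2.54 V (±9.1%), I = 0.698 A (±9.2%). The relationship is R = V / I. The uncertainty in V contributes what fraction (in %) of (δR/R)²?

(δR/R)² = (1·δV/V)² + (-1·δI/I)²
  V term: (1×0.0910)² = 0.00828
  I term: (-1×0.0920)² = 0.00846
Total = 0.0167. Share from V = 0.00828/0.0167 = 0.495.

49.5%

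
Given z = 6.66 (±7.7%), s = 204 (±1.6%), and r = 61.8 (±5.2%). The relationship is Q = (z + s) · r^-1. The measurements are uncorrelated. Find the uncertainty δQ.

Let u = z + s = 211. δu = √(δz² + δs²) = √(0.263 + 10.7) = 3.30, so δu/u = 0.0157.
Q is then a monomial in u, r:
δQ/Q = √((δu/u)² + (-1·δr/r)²) = √(0.000246 + 0.00270) = 0.0543
Q = 3.41, so δQ = 0.0543 × 3.41 = 0.185.

0.185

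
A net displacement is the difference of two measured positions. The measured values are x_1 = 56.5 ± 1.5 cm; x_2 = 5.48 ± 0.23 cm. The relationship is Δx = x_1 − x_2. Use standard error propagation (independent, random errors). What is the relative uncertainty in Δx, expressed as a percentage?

Sums and differences: (δΔx)² = Σ (cᵢ δxᵢ)².
  (δx_1)² = 2.25;  (δx_2)² = 0.0529
δΔx = √(2.30) = 1.52 cm
Δx = 51.0 cm, so δΔx/Δx = 1.52/51.0 = 0.0297.

2.97%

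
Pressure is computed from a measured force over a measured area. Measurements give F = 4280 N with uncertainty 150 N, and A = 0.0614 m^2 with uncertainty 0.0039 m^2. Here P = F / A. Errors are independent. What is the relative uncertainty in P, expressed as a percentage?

Since P is a product/quotient, work with relative uncertainties:
  (1·δF/F)² = (1×0.0350)² = 0.00123;  (-1·δA/A)² = (-1×0.0635)² = 0.00403
δP/P = √(0.00526) = 0.0725

7.25%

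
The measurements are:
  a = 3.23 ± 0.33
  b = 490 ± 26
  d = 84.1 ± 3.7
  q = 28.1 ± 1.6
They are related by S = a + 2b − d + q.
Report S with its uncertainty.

Absolute uncertainties add in quadrature for a linear combination:
  (δa)² = 0.109;  (2·δb)² = 2700;  (δd)² = 13.7;  (δq)² = 2.56
δS = √(2720) = 52.2
S = 927.

927 ± 52.2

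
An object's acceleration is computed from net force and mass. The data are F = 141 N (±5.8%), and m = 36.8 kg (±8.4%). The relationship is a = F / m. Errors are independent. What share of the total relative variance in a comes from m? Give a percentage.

67.7%

(δa/a)² = (1·δF/F)² + (-1·δm/m)²
  F term: (1×0.0580)² = 0.00336
  m term: (-1×0.0840)² = 0.00706
Total = 0.0104. Share from m = 0.00706/0.0104 = 0.677.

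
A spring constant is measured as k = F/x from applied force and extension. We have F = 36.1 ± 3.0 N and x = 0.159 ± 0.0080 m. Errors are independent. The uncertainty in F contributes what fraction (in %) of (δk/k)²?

(δk/k)² = (1·δF/F)² + (-1·δx/x)²
  F term: (1×0.0831)² = 0.00691
  x term: (-1×0.0503)² = 0.00253
Total = 0.00944. Share from F = 0.00691/0.00944 = 0.732.

73.2%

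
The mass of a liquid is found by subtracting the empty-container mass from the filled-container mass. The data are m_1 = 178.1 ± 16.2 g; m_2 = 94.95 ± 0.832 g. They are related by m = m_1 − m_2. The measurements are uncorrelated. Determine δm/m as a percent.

For a sum/difference, combine absolute errors in quadrature:
  (δm_1)² = 262;  (δm_2)² = 0.692
δm = √(263) = 16.2 g
m = 83.15 g, so δm/m = 16.2/83.15 = 0.195.

19.5%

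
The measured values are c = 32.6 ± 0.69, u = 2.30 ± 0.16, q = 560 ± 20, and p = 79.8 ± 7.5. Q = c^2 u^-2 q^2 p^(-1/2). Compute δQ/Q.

Q is a product of powers, so relative uncertainties combine in quadrature:
  (2·δc/c)² = (2×0.0212)² = 0.00179;  (-2·δu/u)² = (-2×0.0696)² = 0.0194;  (2·δq/q)² = (2×0.0357)² = 0.00510;  (−½·δp/p)² = (-0.5×0.0940)² = 0.00221
δQ/Q = √(0.0285) = 0.169

0.169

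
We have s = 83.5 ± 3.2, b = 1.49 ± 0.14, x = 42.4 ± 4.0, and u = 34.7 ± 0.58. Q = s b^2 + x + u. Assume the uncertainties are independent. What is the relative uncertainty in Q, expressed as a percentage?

13.6%

Let p = s·b^2 = 185. δp/p = √((1·δs/s)² + (2·δb/b)²) = √(0.00147 + 0.0353) = 0.192, so δp = 35.6.
Q = p + x + u: δQ = √(δp² + δx² + δu²) = √(1260 + 16.0 + 0.336) = 35.8
Q = 262, so δQ/Q = 35.8/262 = 0.136.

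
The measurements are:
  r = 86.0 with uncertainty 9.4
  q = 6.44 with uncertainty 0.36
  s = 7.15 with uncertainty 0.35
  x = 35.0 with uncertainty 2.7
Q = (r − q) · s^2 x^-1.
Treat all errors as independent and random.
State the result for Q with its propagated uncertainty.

Let u = r − q = 79.6. δu = √(δr² + δq²) = √(88.4 + 0.130) = 9.41, so δu/u = 0.118.
Q is then a monomial in u, s, x:
δQ/Q = √((δu/u)² + (2·δs/s)² + (-1·δx/x)²) = √(0.0140 + 0.00958 + 0.00595) = 0.172
Q = 116, so δQ = 0.172 × 116 = 20.0.

116 ± 20.0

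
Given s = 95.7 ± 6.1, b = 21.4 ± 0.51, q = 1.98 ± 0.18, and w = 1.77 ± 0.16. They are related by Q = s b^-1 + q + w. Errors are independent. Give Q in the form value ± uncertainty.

8.22 ± 0.388

Let p = s·b^-1 = 4.47. δp/p = √((1·δs/s)² + (-1·δb/b)²) = √(0.00406 + 0.000568) = 0.0681, so δp = 0.304.
Q = p + q + w: δQ = √(δp² + δq² + δw²) = √(0.0926 + 0.0324 + 0.0256) = 0.388
Q = 8.22.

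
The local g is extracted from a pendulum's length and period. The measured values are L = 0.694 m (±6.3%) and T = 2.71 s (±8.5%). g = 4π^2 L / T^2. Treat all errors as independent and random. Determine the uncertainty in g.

0.676 m/s^2

g is a product of powers, so relative uncertainties combine in quadrature:
  (1·δL/L)² = (1×0.0630)² = 0.00397;  (-2·δT/T)² = (-2×0.0850)² = 0.0289
δg/g = √(0.0329) = 0.181
g = 3.73 m/s^2, so δg = 0.181 × 3.73 = 0.676 m/s^2.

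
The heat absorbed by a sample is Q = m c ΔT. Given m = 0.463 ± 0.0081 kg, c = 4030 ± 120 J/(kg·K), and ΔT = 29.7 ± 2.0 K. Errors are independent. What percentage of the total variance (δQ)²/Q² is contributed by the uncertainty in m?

5.34%

(δQ/Q)² = (1·δm/m)² + (1·δc/c)² + (1·δΔT/ΔT)²
  m term: (1×0.0175)² = 0.000306
  c term: (1×0.0298)² = 0.000887
  ΔT term: (1×0.0673)² = 0.00453
Total = 0.00573. Share from m = 0.000306/0.00573 = 0.0534.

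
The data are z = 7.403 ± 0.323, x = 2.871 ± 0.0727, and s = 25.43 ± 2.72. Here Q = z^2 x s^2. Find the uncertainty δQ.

23600

Since Q is a product/quotient, work with relative uncertainties:
  (2·δz/z)² = (2×0.0436)² = 0.00761;  (1·δx/x)² = (1×0.0253)² = 0.000641;  (2·δs/s)² = (2×0.107)² = 0.0458
δQ/Q = √(0.0540) = 0.232
Q = 101800, so δQ = 0.232 × 101800 = 23600.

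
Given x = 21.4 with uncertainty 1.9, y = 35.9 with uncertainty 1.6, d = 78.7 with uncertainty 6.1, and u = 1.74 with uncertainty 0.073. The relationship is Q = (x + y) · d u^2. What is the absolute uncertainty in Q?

Let w = x + y = 57.3. δw = √(δx² + δy²) = √(3.61 + 2.56) = 2.48, so δw/w = 0.0433.
Q is then a monomial in w, d, u:
δQ/Q = √((δw/w)² + (1·δd/d)² + (2·δu/u)²) = √(0.00188 + 0.00601 + 0.00704) = 0.122
Q = 13700, so δQ = 0.122 × 13700 = 1670.

1670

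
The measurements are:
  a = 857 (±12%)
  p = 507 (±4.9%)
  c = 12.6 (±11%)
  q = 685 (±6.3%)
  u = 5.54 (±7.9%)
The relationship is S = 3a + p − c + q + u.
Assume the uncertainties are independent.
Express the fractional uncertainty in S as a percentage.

8.32%

Absolute uncertainties add in quadrature for a linear combination:
  (3·δa)² = 95200;  (δp)² = 617;  (δc)² = 1.92;  (δq)² = 1860;  (δu)² = 0.192
δS = √(97700) = 313
S = 3760, so δS/S = 313/3760 = 0.0832.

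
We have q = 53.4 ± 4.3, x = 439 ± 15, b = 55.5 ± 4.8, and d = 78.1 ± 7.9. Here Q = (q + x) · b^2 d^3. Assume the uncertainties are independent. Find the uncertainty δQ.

2.53e+11

Let u = q + x = 492. δu = √(δq² + δx²) = √(18.5 + 225) = 15.6, so δu/u = 0.0317.
Q is then a monomial in u, b, d:
δQ/Q = √((δu/u)² + (2·δb/b)² + (3·δd/d)²) = √(0.00100 + 0.0299 + 0.0921) = 0.351
Q = 7.23e+11, so δQ = 0.351 × 7.23e+11 = 2.53e+11.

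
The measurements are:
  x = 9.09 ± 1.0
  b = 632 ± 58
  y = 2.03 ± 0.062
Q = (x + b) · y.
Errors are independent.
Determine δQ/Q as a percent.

9.55%

Let u = x + b = 641. δu = √(δx² + δb²) = √(1.00 + 3360) = 58.0, so δu/u = 0.0905.
Q is then a monomial in u, y:
δQ/Q = √((δu/u)² + (1·δy/y)²) = √(0.00819 + 0.000933) = 0.0955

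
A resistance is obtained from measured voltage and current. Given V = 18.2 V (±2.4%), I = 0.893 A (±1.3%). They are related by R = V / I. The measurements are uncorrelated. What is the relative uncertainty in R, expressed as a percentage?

2.73%

For a monomial R ∝ V, I^-1, fractional errors add in quadrature:
  (1·δV/V)² = (1×0.0240)² = 0.000576;  (-1·δI/I)² = (-1×0.0130)² = 0.000169
δR/R = √(0.000745) = 0.0273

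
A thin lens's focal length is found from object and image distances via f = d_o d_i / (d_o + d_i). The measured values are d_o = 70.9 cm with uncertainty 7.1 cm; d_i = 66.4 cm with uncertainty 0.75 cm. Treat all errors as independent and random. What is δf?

∂f/∂d_o = (d_i/(d_o+d_i))² = 0.234;  ∂f/∂d_i = (d_o/(d_o+d_i))² = 0.267
δf = √((∂f/∂d_o · δd_o)² + (∂f/∂d_i · δd_i)²) = √(2.76 + 0.0400) = 1.67 cm

1.67 cm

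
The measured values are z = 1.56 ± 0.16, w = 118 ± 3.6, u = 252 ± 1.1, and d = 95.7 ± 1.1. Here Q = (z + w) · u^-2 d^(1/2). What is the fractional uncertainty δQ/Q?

0.0319

Let h = z + w = 120. δh = √(δz² + δw²) = √(0.0256 + 13.0) = 3.60, so δh/h = 0.0301.
Q is then a monomial in h, u, d:
δQ/Q = √((δh/h)² + (-2·δu/u)² + (½·δd/d)²) = √(0.000908 + 7.62e-05 + 3.3e-05) = 0.0319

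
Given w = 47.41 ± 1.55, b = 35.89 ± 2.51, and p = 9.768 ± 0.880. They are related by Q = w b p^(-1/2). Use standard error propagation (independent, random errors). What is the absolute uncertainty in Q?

48.7

Products/powers → add relative errors in quadrature, weighted by exponent:
  (1·δw/w)² = (1×0.0327)² = 0.00107;  (1·δb/b)² = (1×0.0699)² = 0.00489;  (−½·δp/p)² = (-0.5×0.0901)² = 0.00203
δQ/Q = √(0.00799) = 0.0894
Q = 544.4, so δQ = 0.0894 × 544.4 = 48.7.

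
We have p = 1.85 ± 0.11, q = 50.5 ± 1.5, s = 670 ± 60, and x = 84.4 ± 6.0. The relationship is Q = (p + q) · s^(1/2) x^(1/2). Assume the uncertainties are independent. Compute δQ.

Let u = p + q = 52.4. δu = √(δp² + δq²) = √(0.0121 + 2.25) = 1.50, so δu/u = 0.0287.
Q is then a monomial in u, s, x:
δQ/Q = √((δu/u)² + (½·δs/s)² + (½·δx/x)²) = √(0.000825 + 0.00200 + 0.00126) = 0.0640
Q = 12400, so δQ = 0.0640 × 12400 = 797.

797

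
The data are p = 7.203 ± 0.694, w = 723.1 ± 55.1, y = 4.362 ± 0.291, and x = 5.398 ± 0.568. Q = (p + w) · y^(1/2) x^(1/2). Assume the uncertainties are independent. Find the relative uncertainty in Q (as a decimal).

0.0978

Let u = p + w = 730.3. δu = √(δp² + δw²) = √(0.482 + 3040) = 55.1, so δu/u = 0.0755.
Q is then a monomial in u, y, x:
δQ/Q = √((δu/u)² + (½·δy/y)² + (½·δx/x)²) = √(0.00569 + 0.00111 + 0.00277) = 0.0978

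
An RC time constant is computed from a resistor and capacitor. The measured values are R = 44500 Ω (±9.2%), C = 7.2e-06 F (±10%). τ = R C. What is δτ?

τ is a product of powers, so relative uncertainties combine in quadrature:
  (1·δR/R)² = (1×0.0920)² = 0.00846;  (1·δC/C)² = (1×0.100)² = 0.0100
δτ/τ = √(0.0185) = 0.136
τ = 0.320 s, so δτ = 0.136 × 0.320 = 0.0435 s.

0.0435 s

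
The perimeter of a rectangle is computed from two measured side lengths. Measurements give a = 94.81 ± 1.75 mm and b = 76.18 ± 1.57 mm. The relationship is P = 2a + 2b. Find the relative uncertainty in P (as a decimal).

Absolute uncertainties add in quadrature for a linear combination:
  (2·δa)² = 12.2;  (2·δb)² = 9.86
δP = √(22.1) = 4.70 mm
P = 342.0 mm, so δP/P = 4.70/342.0 = 0.0137.

0.0137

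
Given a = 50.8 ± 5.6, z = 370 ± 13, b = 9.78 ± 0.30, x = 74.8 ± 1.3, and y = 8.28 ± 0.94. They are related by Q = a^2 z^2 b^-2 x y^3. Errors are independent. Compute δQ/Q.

0.417

For a monomial Q ∝ a^2, z^2, b^-2, x, y^3, fractional errors add in quadrature:
  (2·δa/a)² = (2×0.110)² = 0.0486;  (2·δz/z)² = (2×0.0351)² = 0.00494;  (-2·δb/b)² = (-2×0.0307)² = 0.00376;  (1·δx/x)² = (1×0.0174)² = 0.000302;  (3·δy/y)² = (3×0.114)² = 0.116
δQ/Q = √(0.174) = 0.417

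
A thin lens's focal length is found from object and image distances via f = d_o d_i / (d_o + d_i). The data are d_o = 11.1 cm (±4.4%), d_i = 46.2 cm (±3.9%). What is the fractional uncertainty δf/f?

∂f/∂d_o = (d_i/(d_o+d_i))² = 0.650;  ∂f/∂d_i = (d_o/(d_o+d_i))² = 0.0375
δf = √((∂f/∂d_o · δd_o)² + (∂f/∂d_i · δd_i)²) = √(0.101 + 0.00457) = 0.325 cm
f = 8.95 cm, so δf/f = 0.325/8.95 = 0.0363.

0.0363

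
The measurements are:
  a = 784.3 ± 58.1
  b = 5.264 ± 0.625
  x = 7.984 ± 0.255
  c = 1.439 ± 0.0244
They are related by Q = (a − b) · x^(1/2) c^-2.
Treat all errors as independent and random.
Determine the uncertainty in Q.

88.7

Let u = a − b = 779.0. δu = √(δa² + δb²) = √(3380 + 0.391) = 58.1, so δu/u = 0.0746.
Q is then a monomial in u, x, c:
δQ/Q = √((δu/u)² + (½·δx/x)² + (-2·δc/c)²) = √(0.00556 + 0.000255 + 0.00115) = 0.0835
Q = 1063, so δQ = 0.0835 × 1063 = 88.7.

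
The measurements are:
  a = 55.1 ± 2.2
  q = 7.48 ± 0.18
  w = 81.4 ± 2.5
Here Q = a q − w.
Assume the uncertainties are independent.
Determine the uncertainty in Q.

Let p = a·q = 412. δp/p = √((1·δa/a)² + (1·δq/q)²) = √(0.00159 + 0.000579) = 0.0466, so δp = 19.2.
Q = p − w: δQ = √(δp² + δw²) = √(369 + 6.25) = 19.4

19.4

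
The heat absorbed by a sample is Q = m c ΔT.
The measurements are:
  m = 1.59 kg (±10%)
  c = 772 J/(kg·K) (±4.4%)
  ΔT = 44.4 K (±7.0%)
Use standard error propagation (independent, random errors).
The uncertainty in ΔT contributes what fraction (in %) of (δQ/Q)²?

29.1%

(δQ/Q)² = (1·δm/m)² + (1·δc/c)² + (1·δΔT/ΔT)²
  m term: (1×0.100)² = 0.0100
  c term: (1×0.0440)² = 0.00194
  ΔT term: (1×0.0700)² = 0.00490
Total = 0.0168. Share from ΔT = 0.00490/0.0168 = 0.291.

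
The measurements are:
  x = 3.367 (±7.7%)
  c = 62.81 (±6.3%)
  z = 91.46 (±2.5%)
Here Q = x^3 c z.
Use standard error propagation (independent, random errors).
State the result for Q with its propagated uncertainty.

219300 ± 52800

Since Q is a product/quotient, work with relative uncertainties:
  (3·δx/x)² = (3×0.0770)² = 0.0534;  (1·δc/c)² = (1×0.0630)² = 0.00397;  (1·δz/z)² = (1×0.0250)² = 0.000625
δQ/Q = √(0.0580) = 0.241
Q = 219300, so δQ = 0.241 × 219300 = 52800.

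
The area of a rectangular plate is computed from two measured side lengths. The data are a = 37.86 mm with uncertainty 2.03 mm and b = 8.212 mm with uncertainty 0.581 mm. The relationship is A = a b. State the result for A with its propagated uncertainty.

Since A is a product/quotient, work with relative uncertainties:
  (1·δa/a)² = (1×0.0536)² = 0.00287;  (1·δb/b)² = (1×0.0708)² = 0.00501
δA/A = √(0.00788) = 0.0888
A = 310.9 mm^2, so δA = 0.0888 × 310.9 = 27.6 mm^2.

310.9 ± 27.6 mm^2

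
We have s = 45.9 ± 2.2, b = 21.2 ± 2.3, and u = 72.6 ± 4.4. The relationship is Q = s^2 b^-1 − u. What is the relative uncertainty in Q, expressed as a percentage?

56.2%

Let p = s^2·b^-1 = 99.4. δp/p = √((2·δs/s)² + (-1·δb/b)²) = √(0.00919 + 0.0118) = 0.145, so δp = 14.4.
Q = p − u: δQ = √(δp² + δu²) = √(207 + 19.4) = 15.0
Q = 26.8, so δQ/Q = 15.0/26.8 = 0.562.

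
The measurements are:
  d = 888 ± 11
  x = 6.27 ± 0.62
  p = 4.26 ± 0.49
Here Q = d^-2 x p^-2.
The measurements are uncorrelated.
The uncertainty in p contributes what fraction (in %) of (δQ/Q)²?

(δQ/Q)² = (-2·δd/d)² + (1·δx/x)² + (-2·δp/p)²
  d term: (-2×0.0124)² = 0.000614
  x term: (1×0.0989)² = 0.00978
  p term: (-2×0.115)² = 0.0529
Total = 0.0633. Share from p = 0.0529/0.0633 = 0.836.

83.6%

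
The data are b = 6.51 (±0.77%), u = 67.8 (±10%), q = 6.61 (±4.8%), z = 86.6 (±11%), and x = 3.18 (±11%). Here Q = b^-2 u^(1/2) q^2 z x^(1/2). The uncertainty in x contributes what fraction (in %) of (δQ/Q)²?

(δQ/Q)² = (-2·δb/b)² + (½·δu/u)² + (2·δq/q)² + (1·δz/z)² + (½·δx/x)²
  b term: (-2×0.00770)² = 0.000237
  u term: (0.5×0.100)² = 0.00250
  q term: (2×0.0480)² = 0.00922
  z term: (1×0.110)² = 0.0121
  x term: (0.5×0.110)² = 0.00302
Total = 0.0271. Share from x = 0.00302/0.0271 = 0.112.

11.2%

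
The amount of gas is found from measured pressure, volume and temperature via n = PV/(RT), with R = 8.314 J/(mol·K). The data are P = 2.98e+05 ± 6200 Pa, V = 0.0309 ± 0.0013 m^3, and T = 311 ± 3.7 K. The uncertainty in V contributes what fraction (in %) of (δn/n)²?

75.5%

(δn/n)² = (1·δP/P)² + (1·δV/V)² + (-1·δT/T)²
  P term: (1×0.0208)² = 0.000433
  V term: (1×0.0421)² = 0.00177
  T term: (-1×0.0119)² = 0.000142
Total = 0.00234. Share from V = 0.00177/0.00234 = 0.755.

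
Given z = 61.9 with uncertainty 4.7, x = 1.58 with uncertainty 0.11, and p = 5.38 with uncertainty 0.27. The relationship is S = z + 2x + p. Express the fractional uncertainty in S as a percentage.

S is a linear combination, so absolute uncertainties add in quadrature:
  (δz)² = 22.1;  (2·δx)² = 0.0484;  (δp)² = 0.0729
δS = √(22.2) = 4.71
S = 70.4, so δS/S = 4.71/70.4 = 0.0669.

6.69%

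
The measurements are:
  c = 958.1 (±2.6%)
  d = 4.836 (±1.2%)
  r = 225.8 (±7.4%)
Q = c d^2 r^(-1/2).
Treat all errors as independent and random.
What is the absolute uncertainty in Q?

76.3

Relative error in a monomial: (δQ/Q)² = Σ (nᵢ · δxᵢ/xᵢ)².
  (1·δc/c)² = (1×0.0260)² = 0.000676;  (2·δd/d)² = (2×0.0120)² = 0.000576;  (−½·δr/r)² = (-0.5×0.0740)² = 0.00137
δQ/Q = √(0.00262) = 0.0512
Q = 1491, so δQ = 0.0512 × 1491 = 76.3.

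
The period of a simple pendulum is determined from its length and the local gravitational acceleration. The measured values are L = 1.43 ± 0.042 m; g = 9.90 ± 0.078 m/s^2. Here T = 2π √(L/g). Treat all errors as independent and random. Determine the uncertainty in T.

Since T is a product/quotient, work with relative uncertainties:
  (½·δL/L)² = (0.5×0.0294)² = 0.000216;  (−½·δg/g)² = (-0.5×0.00788)² = 1.55e-05
δT/T = √(0.000231) = 0.0152
T = 2.39 s, so δT = 0.0152 × 2.39 = 0.0363 s.

0.0363 s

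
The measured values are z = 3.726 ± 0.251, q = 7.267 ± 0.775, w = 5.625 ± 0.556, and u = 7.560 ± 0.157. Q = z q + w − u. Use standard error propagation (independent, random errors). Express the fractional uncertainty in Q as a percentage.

Let p = z·q = 27.08. δp/p = √((1·δz/z)² + (1·δq/q)²) = √(0.00454 + 0.0114) = 0.126, so δp = 3.42.
Q = p + w − u: δQ = √(δp² + δw² + δu²) = √(11.7 + 0.309 + 0.0246) = 3.46
Q = 25.14, so δQ/Q = 3.46/25.14 = 0.138.

13.8%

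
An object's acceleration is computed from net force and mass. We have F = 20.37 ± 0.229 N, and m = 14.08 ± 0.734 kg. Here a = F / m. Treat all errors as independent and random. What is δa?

Since a is a product/quotient, work with relative uncertainties:
  (1·δF/F)² = (1×0.0112)² = 0.000126;  (-1·δm/m)² = (-1×0.0521)² = 0.00272
δa/a = √(0.00284) = 0.0533
a = 1.447 m/s^2, so δa = 0.0533 × 1.447 = 0.0772 m/s^2.

0.0772 m/s^2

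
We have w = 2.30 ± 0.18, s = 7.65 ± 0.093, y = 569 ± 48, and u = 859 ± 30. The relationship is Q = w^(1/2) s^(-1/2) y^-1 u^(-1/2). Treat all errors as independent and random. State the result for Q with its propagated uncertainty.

For a monomial Q ∝ w^(1/2), s^(-1/2), y^-1, u^(-1/2), fractional errors add in quadrature:
  (½·δw/w)² = (0.5×0.0783)² = 0.00153;  (−½·δs/s)² = (-0.5×0.0122)² = 3.69e-05;  (-1·δy/y)² = (-1×0.0844)² = 0.00712;  (−½·δu/u)² = (-0.5×0.0349)² = 0.000305
δQ/Q = √(0.00899) = 0.0948
Q = 3.29e-05, so δQ = 0.0948 × 3.29e-05 = 3.12e-06.

(3.29 ± 0.312) × 10^-5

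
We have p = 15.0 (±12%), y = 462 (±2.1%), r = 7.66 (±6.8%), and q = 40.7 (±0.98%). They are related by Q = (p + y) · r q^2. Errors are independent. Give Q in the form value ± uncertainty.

(6.05 ± 0.446) × 10^6

Let u = p + y = 477. δu = √(δp² + δy²) = √(3.24 + 94.1) = 9.87, so δu/u = 0.0207.
Q is then a monomial in u, r, q:
δQ/Q = √((δu/u)² + (1·δr/r)² + (2·δq/q)²) = √(0.000428 + 0.00462 + 0.000384) = 0.0737
Q = 6.05e+06, so δQ = 0.0737 × 6.05e+06 = 4.46e+05.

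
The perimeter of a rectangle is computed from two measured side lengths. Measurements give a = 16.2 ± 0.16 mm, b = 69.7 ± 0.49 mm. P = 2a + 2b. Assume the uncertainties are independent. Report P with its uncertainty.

Sums and differences: (δP)² = Σ (cᵢ δxᵢ)².
  (2·δa)² = 0.102;  (2·δb)² = 0.960
δP = √(1.06) = 1.03 mm
P = 172 mm.

172 ± 1.03 mm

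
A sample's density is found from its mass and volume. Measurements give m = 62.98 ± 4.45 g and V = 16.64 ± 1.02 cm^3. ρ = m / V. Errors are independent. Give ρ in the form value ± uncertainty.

Relative error in a monomial: (δρ/ρ)² = Σ (nᵢ · δxᵢ/xᵢ)².
  (1·δm/m)² = (1×0.0707)² = 0.00499;  (-1·δV/V)² = (-1×0.0613)² = 0.00376
δρ/ρ = √(0.00875) = 0.0935
ρ = 3.785 g/cm^3, so δρ = 0.0935 × 3.785 = 0.354 g/cm^3.

3.785 ± 0.354 g/cm^3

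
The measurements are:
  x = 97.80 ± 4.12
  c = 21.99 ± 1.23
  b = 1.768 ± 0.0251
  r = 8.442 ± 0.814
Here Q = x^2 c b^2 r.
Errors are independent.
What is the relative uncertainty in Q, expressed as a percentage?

14.3%

Q is a product of powers, so relative uncertainties combine in quadrature:
  (2·δx/x)² = (2×0.0421)² = 0.00710;  (1·δc/c)² = (1×0.0559)² = 0.00313;  (2·δb/b)² = (2×0.0142)² = 0.000806;  (1·δr/r)² = (1×0.0964)² = 0.00930
δQ/Q = √(0.0203) = 0.143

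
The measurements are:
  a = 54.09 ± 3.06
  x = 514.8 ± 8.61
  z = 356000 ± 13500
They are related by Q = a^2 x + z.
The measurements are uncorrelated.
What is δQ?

1.73e+05

Let p = a^2·x = 1.506e+06. δp/p = √((2·δa/a)² + (1·δx/x)²) = √(0.0128 + 0.000280) = 0.114, so δp = 1.72e+05.
Q = p + z: δQ = √(δp² + δz²) = √(2.97e+10 + 1.82e+08) = 1.73e+05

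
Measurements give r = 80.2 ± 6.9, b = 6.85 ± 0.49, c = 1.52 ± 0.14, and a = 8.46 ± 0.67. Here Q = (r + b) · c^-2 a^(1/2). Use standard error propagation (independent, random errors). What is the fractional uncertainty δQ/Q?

Let u = r + b = 87.0. δu = √(δr² + δb²) = √(47.6 + 0.240) = 6.92, so δu/u = 0.0795.
Q is then a monomial in u, c, a:
δQ/Q = √((δu/u)² + (-2·δc/c)² + (½·δa/a)²) = √(0.00631 + 0.0339 + 0.00157) = 0.204

0.204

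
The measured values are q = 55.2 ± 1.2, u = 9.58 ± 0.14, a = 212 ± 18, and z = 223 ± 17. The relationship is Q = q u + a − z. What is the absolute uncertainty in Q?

Let p = q·u = 529. δp/p = √((1·δq/q)² + (1·δu/u)²) = √(0.000473 + 0.000214) = 0.0262, so δp = 13.9.
Q = p + a − z: δQ = √(δp² + δa² + δz²) = √(192 + 324 + 289) = 28.4

28.4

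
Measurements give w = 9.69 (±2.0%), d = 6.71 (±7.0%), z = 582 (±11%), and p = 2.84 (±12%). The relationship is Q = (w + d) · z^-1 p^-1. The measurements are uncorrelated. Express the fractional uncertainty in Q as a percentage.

Let u = w + d = 16.4. δu = √(δw² + δd²) = √(0.0376 + 0.221) = 0.508, so δu/u = 0.0310.
Q is then a monomial in u, z, p:
δQ/Q = √((δu/u)² + (-1·δz/z)² + (-1·δp/p)²) = √(0.000960 + 0.0121 + 0.0144) = 0.166

16.6%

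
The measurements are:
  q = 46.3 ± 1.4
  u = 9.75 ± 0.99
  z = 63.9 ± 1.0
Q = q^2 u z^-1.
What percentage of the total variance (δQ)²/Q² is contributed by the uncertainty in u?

72.5%

(δQ/Q)² = (2·δq/q)² + (1·δu/u)² + (-1·δz/z)²
  q term: (2×0.0302)² = 0.00366
  u term: (1×0.102)² = 0.0103
  z term: (-1×0.0156)² = 0.000245
Total = 0.0142. Share from u = 0.0103/0.0142 = 0.725.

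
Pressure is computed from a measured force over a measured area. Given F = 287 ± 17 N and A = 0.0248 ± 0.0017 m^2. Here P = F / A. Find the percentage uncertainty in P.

9.06%

P is a product of powers, so relative uncertainties combine in quadrature:
  (1·δF/F)² = (1×0.0592)² = 0.00351;  (-1·δA/A)² = (-1×0.0685)² = 0.00470
δP/P = √(0.00821) = 0.0906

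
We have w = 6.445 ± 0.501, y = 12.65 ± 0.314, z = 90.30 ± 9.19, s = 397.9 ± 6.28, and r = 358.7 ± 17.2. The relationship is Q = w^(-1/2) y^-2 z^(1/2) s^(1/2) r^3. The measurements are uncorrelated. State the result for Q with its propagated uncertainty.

(2.153 ± 0.356) × 10^7

Q is a product of powers, so relative uncertainties combine in quadrature:
  (−½·δw/w)² = (-0.5×0.0777)² = 0.00151;  (-2·δy/y)² = (-2×0.0248)² = 0.00246;  (½·δz/z)² = (0.5×0.102)² = 0.00259;  (½·δs/s)² = (0.5×0.0158)² = 6.23e-05;  (3·δr/r)² = (3×0.0480)² = 0.0207
δQ/Q = √(0.0273) = 0.165
Q = 2.153e+07, so δQ = 0.165 × 2.153e+07 = 3.56e+06.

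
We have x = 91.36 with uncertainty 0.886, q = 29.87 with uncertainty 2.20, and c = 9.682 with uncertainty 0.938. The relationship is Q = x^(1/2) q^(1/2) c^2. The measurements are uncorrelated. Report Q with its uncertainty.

4897 ± 966

For a monomial Q ∝ x^(1/2), q^(1/2), c^2, fractional errors add in quadrature:
  (½·δx/x)² = (0.5×0.00970)² = 2.35e-05;  (½·δq/q)² = (0.5×0.0737)² = 0.00136;  (2·δc/c)² = (2×0.0969)² = 0.0375
δQ/Q = √(0.0389) = 0.197
Q = 4897, so δQ = 0.197 × 4897 = 966.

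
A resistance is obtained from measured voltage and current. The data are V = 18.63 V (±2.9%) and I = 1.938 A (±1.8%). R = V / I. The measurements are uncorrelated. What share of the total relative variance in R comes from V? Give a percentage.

(δR/R)² = (1·δV/V)² + (-1·δI/I)²
  V term: (1×0.0290)² = 0.000841
  I term: (-1×0.0180)² = 0.000324
Total = 0.00116. Share from V = 0.000841/0.00116 = 0.722.

72.2%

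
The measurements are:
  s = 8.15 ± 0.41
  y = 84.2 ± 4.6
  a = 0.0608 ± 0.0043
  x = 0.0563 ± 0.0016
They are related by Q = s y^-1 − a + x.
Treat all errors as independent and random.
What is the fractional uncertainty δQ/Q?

0.0924

Let p = s·y^-1 = 0.0968. δp/p = √((1·δs/s)² + (-1·δy/y)²) = √(0.00253 + 0.00298) = 0.0743, so δp = 0.00719.
Q = p − a + x: δQ = √(δp² + δa² + δx²) = √(5.17e-05 + 1.85e-05 + 2.56e-06) = 0.00853
Q = 0.0923, so δQ/Q = 0.00853/0.0923 = 0.0924.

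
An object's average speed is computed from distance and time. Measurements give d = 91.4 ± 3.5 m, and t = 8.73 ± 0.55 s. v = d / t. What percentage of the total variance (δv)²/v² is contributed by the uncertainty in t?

73.0%

(δv/v)² = (1·δd/d)² + (-1·δt/t)²
  d term: (1×0.0383)² = 0.00147
  t term: (-1×0.0630)² = 0.00397
Total = 0.00544. Share from t = 0.00397/0.00544 = 0.730.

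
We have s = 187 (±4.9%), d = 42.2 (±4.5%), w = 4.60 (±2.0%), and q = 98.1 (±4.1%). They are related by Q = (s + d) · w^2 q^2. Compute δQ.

Let u = s + d = 229. δu = √(δs² + δd²) = √(84.0 + 3.61) = 9.36, so δu/u = 0.0408.
Q is then a monomial in u, w, q:
δQ/Q = √((δu/u)² + (2·δw/w)² + (2·δq/q)²) = √(0.00167 + 0.00160 + 0.00672) = 0.1000
Q = 4.67e+07, so δQ = 0.1000 × 4.67e+07 = 4.67e+06.

4.67e+06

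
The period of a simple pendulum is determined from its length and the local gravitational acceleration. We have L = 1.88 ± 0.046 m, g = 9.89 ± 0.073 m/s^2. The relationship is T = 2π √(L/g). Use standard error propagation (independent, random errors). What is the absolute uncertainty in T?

0.0350 s

Products/powers → add relative errors in quadrature, weighted by exponent:
  (½·δL/L)² = (0.5×0.0245)² = 0.000150;  (−½·δg/g)² = (-0.5×0.00738)² = 1.36e-05
δT/T = √(0.000163) = 0.0128
T = 2.74 s, so δT = 0.0128 × 2.74 = 0.0350 s.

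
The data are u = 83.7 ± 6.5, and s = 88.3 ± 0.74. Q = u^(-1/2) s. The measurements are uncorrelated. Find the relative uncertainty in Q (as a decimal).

0.0397

Q is a product of powers, so relative uncertainties combine in quadrature:
  (−½·δu/u)² = (-0.5×0.0777)² = 0.00151;  (1·δs/s)² = (1×0.00838)² = 7.02e-05
δQ/Q = √(0.00158) = 0.0397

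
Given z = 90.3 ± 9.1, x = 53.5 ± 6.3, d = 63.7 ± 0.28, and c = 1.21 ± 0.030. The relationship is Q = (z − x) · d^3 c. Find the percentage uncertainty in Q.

Let u = z − x = 36.8. δu = √(δz² + δx²) = √(82.8 + 39.7) = 11.1, so δu/u = 0.301.
Q is then a monomial in u, d, c:
δQ/Q = √((δu/u)² + (3·δd/d)² + (1·δc/c)²) = √(0.0905 + 0.000174 + 0.000615) = 0.302

30.2%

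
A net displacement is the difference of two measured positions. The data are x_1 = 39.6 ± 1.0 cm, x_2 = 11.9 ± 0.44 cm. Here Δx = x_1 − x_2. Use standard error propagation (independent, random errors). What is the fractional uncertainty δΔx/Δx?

For a sum/difference, combine absolute errors in quadrature:
  (δx_1)² = 1.00;  (δx_2)² = 0.194
δΔx = √(1.19) = 1.09 cm
Δx = 27.7 cm, so δΔx/Δx = 1.09/27.7 = 0.0394.

0.0394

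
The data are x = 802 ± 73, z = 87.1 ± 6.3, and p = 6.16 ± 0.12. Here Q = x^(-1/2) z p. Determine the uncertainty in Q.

Since Q is a product/quotient, work with relative uncertainties:
  (−½·δx/x)² = (-0.5×0.0910)² = 0.00207;  (1·δz/z)² = (1×0.0723)² = 0.00523;  (1·δp/p)² = (1×0.0195)² = 0.000379
δQ/Q = √(0.00768) = 0.0876
Q = 18.9, so δQ = 0.0876 × 18.9 = 1.66.

1.66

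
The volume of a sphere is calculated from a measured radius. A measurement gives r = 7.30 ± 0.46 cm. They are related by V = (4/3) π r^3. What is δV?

Relative error in a monomial: (δV/V)² = Σ (nᵢ · δxᵢ/xᵢ)².
  (3·δr/r)² = (3×0.0630)² = 0.0357
δV/V = √(0.0357) = 0.189
V = 1630 cm^3, so δV = 0.189 × 1630 = 308 cm^3.

308 cm^3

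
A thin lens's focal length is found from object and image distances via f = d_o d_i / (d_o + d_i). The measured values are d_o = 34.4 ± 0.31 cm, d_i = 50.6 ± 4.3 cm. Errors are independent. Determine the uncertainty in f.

∂f/∂d_o = (d_i/(d_o+d_i))² = 0.354;  ∂f/∂d_i = (d_o/(d_o+d_i))² = 0.164
δf = √((∂f/∂d_o · δd_o)² + (∂f/∂d_i · δd_i)²) = √(0.0121 + 0.496) = 0.713 cm

0.713 cm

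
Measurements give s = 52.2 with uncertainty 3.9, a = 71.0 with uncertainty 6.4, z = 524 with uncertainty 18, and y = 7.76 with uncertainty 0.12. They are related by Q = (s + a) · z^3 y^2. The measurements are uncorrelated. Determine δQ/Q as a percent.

Let u = s + a = 123. δu = √(δs² + δa²) = √(15.2 + 41.0) = 7.49, so δu/u = 0.0608.
Q is then a monomial in u, z, y:
δQ/Q = √((δu/u)² + (3·δz/z)² + (2·δy/y)²) = √(0.00370 + 0.0106 + 0.000957) = 0.124

12.4%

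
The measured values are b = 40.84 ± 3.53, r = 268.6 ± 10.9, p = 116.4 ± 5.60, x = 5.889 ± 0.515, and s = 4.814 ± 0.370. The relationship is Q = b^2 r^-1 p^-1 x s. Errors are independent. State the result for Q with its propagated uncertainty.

Products/powers → add relative errors in quadrature, weighted by exponent:
  (2·δb/b)² = (2×0.0864)² = 0.0299;  (-1·δr/r)² = (-1×0.0406)² = 0.00165;  (-1·δp/p)² = (-1×0.0481)² = 0.00231;  (1·δx/x)² = (1×0.0875)² = 0.00765;  (1·δs/s)² = (1×0.0769)² = 0.00591
δQ/Q = √(0.0474) = 0.218
Q = 1.512, so δQ = 0.218 × 1.512 = 0.329.

1.512 ± 0.329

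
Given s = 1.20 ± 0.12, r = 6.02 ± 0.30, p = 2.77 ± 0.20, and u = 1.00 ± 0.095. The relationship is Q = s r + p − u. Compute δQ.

0.837

Let w = s·r = 7.22. δw/w = √((1·δs/s)² + (1·δr/r)²) = √(0.0100 + 0.00248) = 0.112, so δw = 0.807.
Q = w + p − u: δQ = √(δw² + δp² + δu²) = √(0.651 + 0.0400 + 0.00903) = 0.837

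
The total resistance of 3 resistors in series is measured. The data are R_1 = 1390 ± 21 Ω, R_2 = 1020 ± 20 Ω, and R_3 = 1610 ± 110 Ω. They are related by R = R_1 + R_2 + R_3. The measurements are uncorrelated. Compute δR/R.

0.0283

Sums and differences: (δR)² = Σ (cᵢ δxᵢ)².
  (δR_1)² = 441;  (δR_2)² = 400;  (δR_3)² = 12100
δR = √(12900) = 114 Ω
R = 4020 Ω, so δR/R = 114/4020 = 0.0283.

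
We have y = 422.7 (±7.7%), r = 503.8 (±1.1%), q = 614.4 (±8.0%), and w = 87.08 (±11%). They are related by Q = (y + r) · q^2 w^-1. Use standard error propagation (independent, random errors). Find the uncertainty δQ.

Let u = y + r = 926.5. δu = √(δy² + δr²) = √(1060 + 30.7) = 33.0, so δu/u = 0.0356.
Q is then a monomial in u, q, w:
δQ/Q = √((δu/u)² + (2·δq/q)² + (-1·δw/w)²) = √(0.00127 + 0.0256 + 0.0121) = 0.197
Q = 4.016e+06, so δQ = 0.197 × 4.016e+06 = 7.93e+05.

7.93e+05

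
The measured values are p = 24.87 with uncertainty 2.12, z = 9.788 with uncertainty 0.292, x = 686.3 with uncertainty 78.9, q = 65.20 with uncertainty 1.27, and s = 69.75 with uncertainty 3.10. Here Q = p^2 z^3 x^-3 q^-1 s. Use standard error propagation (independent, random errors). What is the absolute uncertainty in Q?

0.000764

Q is a product of powers, so relative uncertainties combine in quadrature:
  (2·δp/p)² = (2×0.0852)² = 0.0291;  (3·δz/z)² = (3×0.0298)² = 0.00801;  (-3·δx/x)² = (-3×0.115)² = 0.119;  (-1·δq/q)² = (-1×0.0195)² = 0.000379;  (1·δs/s)² = (1×0.0444)² = 0.00198
δQ/Q = √(0.158) = 0.398
Q = 0.001919, so δQ = 0.398 × 0.001919 = 0.000764.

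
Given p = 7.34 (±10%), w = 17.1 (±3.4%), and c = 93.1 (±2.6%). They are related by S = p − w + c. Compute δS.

S is a linear combination, so absolute uncertainties add in quadrature:
  (δp)² = 0.539;  (δw)² = 0.338;  (δc)² = 5.86
δS = √(6.74) = 2.60

2.60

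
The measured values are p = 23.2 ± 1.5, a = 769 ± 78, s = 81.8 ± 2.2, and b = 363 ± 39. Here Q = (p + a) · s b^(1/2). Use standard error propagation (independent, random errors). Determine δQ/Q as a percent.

11.5%

Let u = p + a = 792. δu = √(δp² + δa²) = √(2.25 + 6080) = 78.0, so δu/u = 0.0985.
Q is then a monomial in u, s, b:
δQ/Q = √((δu/u)² + (1·δs/s)² + (½·δb/b)²) = √(0.00970 + 0.000723 + 0.00289) = 0.115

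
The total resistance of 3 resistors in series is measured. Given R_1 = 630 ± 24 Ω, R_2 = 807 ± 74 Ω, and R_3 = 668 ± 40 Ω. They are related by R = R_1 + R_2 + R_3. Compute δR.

Absolute uncertainties add in quadrature for a linear combination:
  (δR_1)² = 576;  (δR_2)² = 5480;  (δR_3)² = 1600
δR = √(7650) = 87.5 Ω

87.5 Ω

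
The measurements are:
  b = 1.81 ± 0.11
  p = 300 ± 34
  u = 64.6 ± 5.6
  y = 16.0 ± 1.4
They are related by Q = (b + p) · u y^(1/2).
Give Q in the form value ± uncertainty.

Let w = b + p = 302. δw = √(δb² + δp²) = √(0.0121 + 1160) = 34.0, so δw/w = 0.113.
Q is then a monomial in w, u, y:
δQ/Q = √((δw/w)² + (1·δu/u)² + (½·δy/y)²) = √(0.0127 + 0.00751 + 0.00191) = 0.149
Q = 78000, so δQ = 0.149 × 78000 = 11600.

78000 ± 11600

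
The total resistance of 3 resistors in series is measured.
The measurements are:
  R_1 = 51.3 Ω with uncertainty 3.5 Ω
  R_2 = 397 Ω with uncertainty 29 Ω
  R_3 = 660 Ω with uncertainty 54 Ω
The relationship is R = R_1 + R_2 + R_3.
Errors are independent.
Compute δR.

61.4 Ω

Sums and differences: (δR)² = Σ (cᵢ δxᵢ)².
  (δR_1)² = 12.2;  (δR_2)² = 841;  (δR_3)² = 2920
δR = √(3770) = 61.4 Ω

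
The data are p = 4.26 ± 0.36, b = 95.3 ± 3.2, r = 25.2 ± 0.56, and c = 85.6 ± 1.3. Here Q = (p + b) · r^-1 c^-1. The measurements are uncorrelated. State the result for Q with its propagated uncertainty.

0.0462 ± 0.00194

Let u = p + b = 99.6. δu = √(δp² + δb²) = √(0.130 + 10.2) = 3.22, so δu/u = 0.0323.
Q is then a monomial in u, r, c:
δQ/Q = √((δu/u)² + (-1·δr/r)² + (-1·δc/c)²) = √(0.00105 + 0.000494 + 0.000231) = 0.0421
Q = 0.0462, so δQ = 0.0421 × 0.0462 = 0.00194.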